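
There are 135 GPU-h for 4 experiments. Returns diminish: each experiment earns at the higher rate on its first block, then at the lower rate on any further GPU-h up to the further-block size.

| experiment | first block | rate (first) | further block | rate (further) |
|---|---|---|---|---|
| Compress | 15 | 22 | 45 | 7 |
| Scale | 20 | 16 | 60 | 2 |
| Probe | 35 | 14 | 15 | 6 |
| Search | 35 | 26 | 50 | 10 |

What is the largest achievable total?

Order all 8 blocks by rate: Search/T1 26 > Compress/T1 22 > Scale/T1 16 > Probe/T1 14 > Search/T2 10 > Compress/T2 7 > Probe/T2 6 > Scale/T2 2.
Fill Search T1 block (35 at 26) → 100 left.
Compress T1 at 22: fill all 15 → 85 left.
Scale/T1 (16): +20 → 65 left.
Probe/T1 (14): +35 → 30 left.
Search T2 at 10: only 30 left, fill 30.
Total = 26×35 + 22×15 + 16×20 + 14×35 + 10×30 = 2350.

2350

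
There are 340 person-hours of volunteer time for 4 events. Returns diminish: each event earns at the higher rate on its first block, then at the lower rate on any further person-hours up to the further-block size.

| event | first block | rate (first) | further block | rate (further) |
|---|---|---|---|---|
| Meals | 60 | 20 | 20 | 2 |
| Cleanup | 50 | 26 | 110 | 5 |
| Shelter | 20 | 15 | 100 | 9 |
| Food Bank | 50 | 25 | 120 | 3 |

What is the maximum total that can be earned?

5250

Rank every tier by rate: Cleanup/T1 26 > Food Bank/T1 25 > Meals/T1 20 > Shelter/T1 15 > Shelter/T2 9 > Cleanup/T2 5 > Food Bank/T2 3 > Meals/T2 2.
Cleanup T1 at 26: fill all 50 ; 290 left.
Food Bank T1 at 25: fill all 50 ; 240 left.
Fill Meals T1 block (60 at 20) ; 180 left.
Fill Shelter T1 block (20 at 15) ; 160 left.
Fill Shelter T2 block (100 at 9) ; 60 left.
Cleanup T2 at 5: only 60 left, fill 60.
Total = 26×50 + 25×50 + 20×60 + 15×20 + 9×100 + 5×60 = 5250.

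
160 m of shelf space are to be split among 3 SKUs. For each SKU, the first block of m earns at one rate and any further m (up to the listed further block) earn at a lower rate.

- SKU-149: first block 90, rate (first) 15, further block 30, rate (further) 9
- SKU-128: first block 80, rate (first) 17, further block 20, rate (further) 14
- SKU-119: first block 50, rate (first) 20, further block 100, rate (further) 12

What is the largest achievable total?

Order all 6 blocks by rate: SKU-119/first 20 > SKU-128/first 17 > SKU-149/first 15 > SKU-128/second 14 > SKU-119/second 12 > SKU-149/second 9.
SKU-119 first at 20: fill all 50 → 110 left.
SKU-128/first (17): +80 → 30 left.
30 remain; put them into SKU-149 first at 15.
Total = 20×50 + 17×80 + 15×30 = 2810.

2810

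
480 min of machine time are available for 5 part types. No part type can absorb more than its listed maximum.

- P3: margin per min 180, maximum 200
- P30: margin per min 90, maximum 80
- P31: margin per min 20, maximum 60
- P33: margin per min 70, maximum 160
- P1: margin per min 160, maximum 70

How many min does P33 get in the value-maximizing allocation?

130

Rank by margin per min: P3 180 > P1 160 > P30 90 > P33 70 > P31 20.
Give P3 200 to hit its cap of 200 → 280 left.
Give P1 70 to hit its cap of 70 → 210 left.
P30 takes 80 to reach its cap of 80 → 130 left.
Only 130 left; P33 takes them to reach 130.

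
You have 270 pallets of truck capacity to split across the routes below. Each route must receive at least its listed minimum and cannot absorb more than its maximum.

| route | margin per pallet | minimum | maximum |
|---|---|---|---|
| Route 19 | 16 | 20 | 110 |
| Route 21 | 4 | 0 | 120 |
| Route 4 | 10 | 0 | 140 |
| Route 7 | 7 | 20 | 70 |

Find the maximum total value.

Meeting every minimum uses 20+0+0+20 = 40 pallets, leaving 230.
Highest margin per pallet first: Route 19 16 > Route 4 10 > Route 7 7 > Route 21 4.
Route 19: +90 to 110 (cap) ; 140 left.
Route 4 takes 140 more to reach its cap of 140 ; 0 left.
Total = 16×110 + 10×140 + 7×20 = 3300.

3300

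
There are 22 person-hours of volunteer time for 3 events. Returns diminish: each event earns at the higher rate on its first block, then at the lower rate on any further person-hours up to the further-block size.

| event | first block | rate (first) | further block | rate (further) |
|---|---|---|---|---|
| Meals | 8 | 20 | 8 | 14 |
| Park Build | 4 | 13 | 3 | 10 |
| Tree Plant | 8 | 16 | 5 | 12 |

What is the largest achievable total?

372

Order all 6 blocks by rate: Meals/T1 20 > Tree Plant/T1 16 > Meals/T2 14 > Park Build/T1 13 > Tree Plant/T2 12 > Park Build/T2 10.
Fill Meals T1 block (8 at 20) — 14 left.
Tree Plant/T1 (16): +8 — 6 left.
Meals/T2: +6 of 8 at 14; pool empty.
Total = 20×8 + 16×8 + 14×6 = 372.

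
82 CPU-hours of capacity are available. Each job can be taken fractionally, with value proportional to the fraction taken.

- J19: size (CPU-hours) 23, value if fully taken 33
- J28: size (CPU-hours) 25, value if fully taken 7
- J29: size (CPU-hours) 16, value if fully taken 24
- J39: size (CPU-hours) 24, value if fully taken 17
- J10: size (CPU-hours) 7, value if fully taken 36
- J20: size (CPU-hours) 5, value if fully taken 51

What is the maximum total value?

162.96

Sort by value density: J20 51/5≈10.2, J10 36/7≈5.14, J29 24/16≈1.5, J19 33/23≈1.43, J39 17/24≈0.708, J28 7/25≈0.28.
J20: take in full, 5 CPU-hours for value 51 → 77 left.
J10: take in full, 7 CPU-hours for value 36 → 70 left.
Take all of J29 (16 CPU-hours, value 24) → 54 CPU-hours left.
J19: take in full, 23 CPU-hours for value 33 → 31 left.
All 24 CPU-hours of J39 fit (value 17) → 7 remain.
7 CPU-hours left: a 7/25 share of J28 gives 7×7/25 = 1.96.
Total value = 162.96.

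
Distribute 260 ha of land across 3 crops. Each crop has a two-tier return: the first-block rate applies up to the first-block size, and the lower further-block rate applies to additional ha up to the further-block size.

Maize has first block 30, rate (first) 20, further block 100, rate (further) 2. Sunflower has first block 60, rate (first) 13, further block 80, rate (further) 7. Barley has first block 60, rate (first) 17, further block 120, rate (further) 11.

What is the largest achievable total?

Rank every tier by rate: Maize/first 20 > Barley/first 17 > Sunflower/first 13 > Barley/second 11 > Sunflower/second 7 > Maize/second 2.
Maize first at 20: fill all 30 ; 230 left.
Fill Barley first block (60 at 17) ; 170 left.
Sunflower first at 13: fill all 60 ; 110 left.
Barley/second: +110 of 120 at 11; pool empty.
Total = 20×30 + 17×60 + 13×60 + 11×110 = 3610.

3610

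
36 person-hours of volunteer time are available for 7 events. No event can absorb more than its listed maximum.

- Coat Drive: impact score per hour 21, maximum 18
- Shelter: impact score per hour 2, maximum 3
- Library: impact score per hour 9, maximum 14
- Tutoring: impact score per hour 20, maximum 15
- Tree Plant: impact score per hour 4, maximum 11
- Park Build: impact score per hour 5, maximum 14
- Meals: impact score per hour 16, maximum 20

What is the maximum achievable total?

726

Rank by impact score per hour: Coat Drive 21 > Tutoring 20 > Meals 16 > Library 9 > Park Build 5 > Tree Plant 4 > Shelter 2.
Coat Drive: +18 to 18 (cap) ; 18 left.
Tutoring takes 15 to reach its cap of 15 ; 3 left.
Meals has room for 20 but only 3 remain, so it gets 3.
Total = 21×18 + 20×15 + 16×3 = 726.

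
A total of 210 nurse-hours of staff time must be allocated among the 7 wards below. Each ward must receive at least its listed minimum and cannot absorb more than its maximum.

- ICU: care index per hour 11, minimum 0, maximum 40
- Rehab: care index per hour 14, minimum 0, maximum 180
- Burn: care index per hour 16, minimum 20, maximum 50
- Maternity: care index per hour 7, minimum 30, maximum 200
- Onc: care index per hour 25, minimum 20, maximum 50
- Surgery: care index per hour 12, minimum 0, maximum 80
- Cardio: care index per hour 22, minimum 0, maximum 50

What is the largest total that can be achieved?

3780

Meeting every minimum uses 0+0+20+30+20+0+0 = 70 nurse-hours, leaving 140.
Rank by care index per hour: Onc 25 > Cardio 22 > Burn 16 > Rehab 14 > Surgery 12 > ICU 11 > Maternity 7.
Give Onc 30 more to hit its cap of 50 — 110 left.
Cardio takes 50 more to reach its cap of 50 — 60 left.
Give Burn 30 more to hit its cap of 50 — 30 left.
Only 30 left; Rehab takes them to reach 30.
Total = 14×30 + 16×50 + 7×30 + 25×50 + 22×50 = 3780.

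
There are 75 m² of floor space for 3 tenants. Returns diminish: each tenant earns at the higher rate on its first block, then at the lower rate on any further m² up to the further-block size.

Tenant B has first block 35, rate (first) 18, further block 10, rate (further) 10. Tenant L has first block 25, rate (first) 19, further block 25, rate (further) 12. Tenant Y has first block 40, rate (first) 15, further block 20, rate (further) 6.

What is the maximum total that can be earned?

1330

Rank every tier by rate: Tenant L/first 19 > Tenant B/first 18 > Tenant Y/first 15 > Tenant L/second 12 > Tenant B/second 10 > Tenant Y/second 6.
Tenant L first at 19: fill all 25 ; 50 left.
Tenant B first at 18: fill all 35 ; 15 left.
Tenant Y first at 15: only 15 left, fill 15.
Total = 19×25 + 18×35 + 15×15 = 1330.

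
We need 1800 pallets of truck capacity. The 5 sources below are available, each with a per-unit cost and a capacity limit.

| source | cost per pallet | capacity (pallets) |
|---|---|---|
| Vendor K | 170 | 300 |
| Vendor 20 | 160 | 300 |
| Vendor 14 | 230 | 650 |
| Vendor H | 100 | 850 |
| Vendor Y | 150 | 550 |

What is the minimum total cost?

Use sources in increasing cost order.
Vendor H at 100: take all 850 pallets → 950 still needed.
Take 550 from Vendor Y at 150 → need 400 more.
Take 300 from Vendor 20 at 160 → need 100 more.
Vendor K (170): take the remaining 100 → done.
Vendor 14: unused.
Cost = 850×100 + 550×150 + 300×160 + 100×170 = 232500.

232500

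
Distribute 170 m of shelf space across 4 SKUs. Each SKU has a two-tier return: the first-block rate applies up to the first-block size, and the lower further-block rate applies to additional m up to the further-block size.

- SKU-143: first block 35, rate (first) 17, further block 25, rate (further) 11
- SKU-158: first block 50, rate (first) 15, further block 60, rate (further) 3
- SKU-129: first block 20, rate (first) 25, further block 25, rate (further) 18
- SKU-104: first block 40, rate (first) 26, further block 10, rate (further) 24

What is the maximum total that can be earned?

3425

Rank every tier by rate: SKU-104/tier1 26 > SKU-129/tier1 25 > SKU-104/tier2 24 > SKU-129/tier2 18 > SKU-143/tier1 17 > SKU-158/tier1 15 > SKU-143/tier2 11 > SKU-158/tier2 3.
SKU-104/tier1 (26): +40 — 130 left.
SKU-129 tier1 at 25: fill all 20 — 110 left.
Fill SKU-104 tier2 block (10 at 24) — 100 left.
SKU-129/tier2 (18): +25 — 75 left.
SKU-143/tier1 (17): +35 — 40 left.
40 remain; put them into SKU-158 tier1 at 15.
Total = 26×40 + 25×20 + 24×10 + 18×25 + 17×35 + 15×40 = 3425.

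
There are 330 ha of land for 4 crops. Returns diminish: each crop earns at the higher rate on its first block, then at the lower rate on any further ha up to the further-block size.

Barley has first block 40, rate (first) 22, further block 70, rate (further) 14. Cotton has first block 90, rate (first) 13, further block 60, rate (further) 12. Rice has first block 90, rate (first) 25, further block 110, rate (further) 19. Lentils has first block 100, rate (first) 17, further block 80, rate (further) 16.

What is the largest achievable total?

6750

Rank every tier by rate: Rice/T1 25 > Barley/T1 22 > Rice/T2 19 > Lentils/T1 17 > Lentils/T2 16 > Barley/T2 14 > Cotton/T1 13 > Cotton/T2 12.
Rice/T1 (25): +90 — 240 left.
Barley/T1 (22): +40 — 200 left.
Fill Rice T2 block (110 at 19) — 90 left.
Lentils T1 at 17: only 90 left, fill 90.
Total = 25×90 + 22×40 + 19×110 + 17×90 = 6750.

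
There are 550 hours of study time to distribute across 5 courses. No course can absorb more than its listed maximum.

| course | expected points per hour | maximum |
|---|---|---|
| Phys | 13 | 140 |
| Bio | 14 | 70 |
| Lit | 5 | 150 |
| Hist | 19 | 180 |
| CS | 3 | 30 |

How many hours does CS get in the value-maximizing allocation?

10

Rank by expected points per hour: Hist 19 > Bio 14 > Phys 13 > Lit 5 > CS 3.
Hist: +180 to 180 (cap) — 370 left.
Bio: +70 to 70 (cap) — 300 left.
Phys takes 140 to reach its cap of 140 — 160 left.
Lit takes 150 to reach its cap of 150 — 10 left.
CS has room for 30 but only 10 remain, so it gets 10.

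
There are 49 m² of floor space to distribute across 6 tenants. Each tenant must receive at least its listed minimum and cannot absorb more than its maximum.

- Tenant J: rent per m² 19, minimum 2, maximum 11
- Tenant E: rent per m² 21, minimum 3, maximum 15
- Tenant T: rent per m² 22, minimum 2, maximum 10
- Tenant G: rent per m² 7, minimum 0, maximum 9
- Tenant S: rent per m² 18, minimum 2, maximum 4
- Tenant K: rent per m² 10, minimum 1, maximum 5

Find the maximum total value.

Meeting every minimum uses 2+3+2+0+2+1 = 10 m², leaving 39.
Highest rent per m² first: Tenant T 22 > Tenant E 21 > Tenant J 19 > Tenant S 18 > Tenant K 10 > Tenant G 7.
Tenant T: +8 to 10 (cap) → 31 left.
Tenant E: +12 to 15 (cap) → 19 left.
Tenant J takes 9 more to reach its cap of 11 → 10 left.
Tenant S: +2 to 4 (cap) → 8 left.
Tenant K takes 4 more to reach its cap of 5 → 4 left.
Tenant G has room for 9 more but only 4 remain, so it gets 4.
Total = 19×11 + 21×15 + 22×10 + 7×4 + 18×4 + 10×5 = 894.

894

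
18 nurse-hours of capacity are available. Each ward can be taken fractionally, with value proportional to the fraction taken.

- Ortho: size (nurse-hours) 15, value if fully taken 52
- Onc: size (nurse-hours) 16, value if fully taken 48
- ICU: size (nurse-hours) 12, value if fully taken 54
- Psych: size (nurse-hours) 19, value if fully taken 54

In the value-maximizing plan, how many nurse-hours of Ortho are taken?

6

Best value per unit of size first: ICU 54/12≈4.5, Ortho 52/15≈3.47, Onc 48/16≈3, Psych 54/19≈2.84.
All 12 nurse-hours of ICU fit (value 54) — 6 remain.
Fill the last 6 nurse-hours with part of Ortho: 6/15 of it earns 20.8.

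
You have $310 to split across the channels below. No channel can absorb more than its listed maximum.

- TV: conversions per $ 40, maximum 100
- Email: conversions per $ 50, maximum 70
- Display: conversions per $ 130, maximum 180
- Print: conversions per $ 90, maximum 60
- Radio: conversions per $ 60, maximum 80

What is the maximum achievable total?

Order the channels by conversions per $: Display 130 > Print 90 > Radio 60 > Email 50 > TV 40.
Display: +180 to 180 (cap) ; 130 left.
Give Print 60 to hit its cap of 60 ; 70 left.
Only 70 left; Radio takes them to reach 70.
Total = 130×180 + 90×60 + 60×70 = 33000.

33000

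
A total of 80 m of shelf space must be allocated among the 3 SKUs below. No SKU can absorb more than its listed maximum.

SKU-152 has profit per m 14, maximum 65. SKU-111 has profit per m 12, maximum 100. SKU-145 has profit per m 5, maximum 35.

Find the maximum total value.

1090

Rank by profit per m: SKU-152 14 > SKU-111 12 > SKU-145 5.
Give SKU-152 65 to hit its cap of 65 → 15 left.
SKU-111: +15 (room for 100) → 15. Pool exhausted.
Total = 14×65 + 12×15 = 1090.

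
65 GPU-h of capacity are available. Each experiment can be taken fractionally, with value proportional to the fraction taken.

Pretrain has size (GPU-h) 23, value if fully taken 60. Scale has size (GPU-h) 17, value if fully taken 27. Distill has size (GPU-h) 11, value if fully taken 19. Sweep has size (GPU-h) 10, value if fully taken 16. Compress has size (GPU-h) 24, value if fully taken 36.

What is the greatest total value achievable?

Sort by value density: Pretrain 60/23≈2.61, Distill 19/11≈1.73, Sweep 16/10≈1.6, Scale 27/17≈1.59, Compress 36/24≈1.5.
Take all of Pretrain (23 GPU-h, value 60) ; 42 GPU-h left.
All 11 GPU-h of Distill fit (value 19) ; 31 remain.
Sweep: take in full, 10 GPU-h for value 16 ; 21 left.
Take all of Scale (17 GPU-h, value 27) ; 4 GPU-h left.
Fill the last 4 GPU-h with part of Compress: 4/24 of it earns 6.
Total value = 128.

128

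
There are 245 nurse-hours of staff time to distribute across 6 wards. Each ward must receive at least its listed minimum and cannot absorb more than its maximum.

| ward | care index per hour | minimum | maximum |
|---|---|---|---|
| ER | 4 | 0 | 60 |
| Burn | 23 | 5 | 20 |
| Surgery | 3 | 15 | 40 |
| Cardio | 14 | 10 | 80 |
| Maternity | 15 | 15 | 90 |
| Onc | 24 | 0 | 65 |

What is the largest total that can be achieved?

Meeting every minimum uses 0+5+15+10+15+0 = 45 nurse-hours, leaving 200.
Highest care index per hour first: Onc 24 > Burn 23 > Maternity 15 > Cardio 14 > ER 4 > Surgery 3.
Onc: +65 to 65 (cap) → 135 left.
Burn takes 15 more to reach its cap of 20 → 120 left.
Maternity: +75 to 90 (cap) → 45 left.
Only 45 left; Cardio takes them to reach 55.
Total = 23×20 + 3×15 + 14×55 + 15×90 + 24×65 = 4185.

4185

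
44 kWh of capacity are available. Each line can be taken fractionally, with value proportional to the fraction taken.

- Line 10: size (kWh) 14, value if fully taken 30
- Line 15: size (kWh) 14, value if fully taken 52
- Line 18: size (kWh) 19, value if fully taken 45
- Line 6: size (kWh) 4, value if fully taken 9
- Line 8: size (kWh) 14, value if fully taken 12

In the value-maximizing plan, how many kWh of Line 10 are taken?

Sort by value density: Line 15 52/14≈3.71, Line 18 45/19≈2.37, Line 6 9/4≈2.25, Line 10 30/14≈2.14, Line 8 12/14≈0.857.
All 14 kWh of Line 15 fit (value 52) → 30 remain.
All 19 kWh of Line 18 fit (value 45) → 11 remain.
Take all of Line 6 (4 kWh, value 9) → 7 kWh left.
7 kWh left: a 7/14 share of Line 10 gives 30×7/14 = 15.

7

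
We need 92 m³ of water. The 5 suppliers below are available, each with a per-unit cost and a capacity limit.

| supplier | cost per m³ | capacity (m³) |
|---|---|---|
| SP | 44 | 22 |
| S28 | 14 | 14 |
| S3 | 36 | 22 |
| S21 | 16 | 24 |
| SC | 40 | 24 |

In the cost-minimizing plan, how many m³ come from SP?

Cheapest first:
S28 at 14: take all 14 m³ ; 78 still needed.
S21 at 16: take all 24 m³ ; 54 still needed.
Take 22 from S3 at 36 ; need 32 more.
Take 24 from SC at 40 ; need 8 more.
SP (44): take the remaining 8 ; done.

8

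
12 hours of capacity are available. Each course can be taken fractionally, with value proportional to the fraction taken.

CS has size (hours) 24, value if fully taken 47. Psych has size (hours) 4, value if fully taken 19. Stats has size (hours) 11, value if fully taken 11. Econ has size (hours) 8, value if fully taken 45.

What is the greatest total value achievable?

Rank by value-to-size ratio: Econ 45/8≈5.62, Psych 19/4≈4.75, CS 47/24≈1.96, Stats 11/11≈1.
Econ: take in full, 8 hours for value 45 — 4 left.
Psych: take in full, 4 hours for value 19 — 0 left.
Total value = 64.

64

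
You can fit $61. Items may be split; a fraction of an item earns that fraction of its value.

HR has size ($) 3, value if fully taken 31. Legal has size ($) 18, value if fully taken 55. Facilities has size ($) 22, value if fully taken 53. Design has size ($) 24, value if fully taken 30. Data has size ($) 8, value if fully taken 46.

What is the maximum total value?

197.5

Best value per unit of size first: HR 31/3≈10.3, Data 46/8≈5.75, Legal 55/18≈3.06, Facilities 53/22≈2.41, Design 30/24≈1.25.
All 3 $ of HR fit (value 31) → 58 remain.
Data: take in full, 8 $ for value 46 → 50 left.
Legal: take in full, 18 $ for value 55 → 32 left.
All 22 $ of Facilities fit (value 53) → 10 remain.
Fill the last 10 $ with part of Design: 10/24 of it earns 12.5.
Total value = 197.5.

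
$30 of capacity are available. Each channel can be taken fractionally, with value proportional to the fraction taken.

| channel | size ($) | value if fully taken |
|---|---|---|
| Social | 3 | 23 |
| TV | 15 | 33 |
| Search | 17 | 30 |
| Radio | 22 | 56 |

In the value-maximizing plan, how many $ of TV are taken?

Best value per unit of size first: Social 23/3≈7.67, Radio 56/22≈2.55, TV 33/15≈2.2, Search 30/17≈1.76.
Take all of Social (3 $, value 23) → 27 $ left.
All 22 $ of Radio fit (value 56) → 5 remain.
Fill the last 5 $ with part of TV: 5/15 of it earns 11.

5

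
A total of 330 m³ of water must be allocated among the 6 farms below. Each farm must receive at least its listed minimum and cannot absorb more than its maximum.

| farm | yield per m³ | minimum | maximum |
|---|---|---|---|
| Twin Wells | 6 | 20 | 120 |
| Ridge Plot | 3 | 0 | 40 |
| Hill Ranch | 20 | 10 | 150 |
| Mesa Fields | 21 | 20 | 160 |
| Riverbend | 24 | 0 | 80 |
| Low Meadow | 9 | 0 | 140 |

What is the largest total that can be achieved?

Meeting every minimum uses 20+0+10+20+0+0 = 50 m³, leaving 280.
Highest yield per m³ first: Riverbend 24 > Mesa Fields 21 > Hill Ranch 20 > Low Meadow 9 > Twin Wells 6 > Ridge Plot 3.
Riverbend takes 80 more to reach its cap of 80 — 200 left.
Mesa Fields: +140 to 160 (cap) — 60 left.
Hill Ranch: +60 (room for 140) → 70. Pool exhausted.
Total = 6×20 + 20×70 + 21×160 + 24×80 = 6800.

6800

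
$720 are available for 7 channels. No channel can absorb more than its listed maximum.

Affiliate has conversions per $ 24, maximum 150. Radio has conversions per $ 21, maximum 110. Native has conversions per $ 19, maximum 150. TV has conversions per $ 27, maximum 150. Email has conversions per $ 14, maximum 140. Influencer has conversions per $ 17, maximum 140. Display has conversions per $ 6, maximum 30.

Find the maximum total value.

Highest conversions per $ first: TV 27 > Affiliate 24 > Radio 21 > Native 19 > Influencer 17 > Email 14 > Display 6.
Give TV 150 to hit its cap of 150 ; 570 left.
Give Affiliate 150 to hit its cap of 150 ; 420 left.
Radio: +110 to 110 (cap) ; 310 left.
Native: +150 to 150 (cap) ; 160 left.
Give Influencer 140 to hit its cap of 140 ; 20 left.
Only 20 left; Email takes them to reach 20.
Total = 24×150 + 21×110 + 19×150 + 27×150 + 14×20 + 17×140 = 15470.

15470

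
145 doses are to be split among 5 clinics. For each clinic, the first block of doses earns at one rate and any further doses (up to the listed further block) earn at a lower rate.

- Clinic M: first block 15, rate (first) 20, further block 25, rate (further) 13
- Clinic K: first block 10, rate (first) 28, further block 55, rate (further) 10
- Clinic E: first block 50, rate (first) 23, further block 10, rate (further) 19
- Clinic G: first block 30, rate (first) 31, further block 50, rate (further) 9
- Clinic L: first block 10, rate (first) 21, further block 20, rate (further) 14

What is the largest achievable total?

Treat each block as its own option and order by rate: Clinic G/first 31 > Clinic K/first 28 > Clinic E/first 23 > Clinic L/first 21 > Clinic M/first 20 > Clinic E/second 19 > Clinic L/second 14 > Clinic M/second 13 > Clinic K/second 10 > Clinic G/second 9.
Fill Clinic G first block (30 at 31) → 115 left.
Fill Clinic K first block (10 at 28) → 105 left.
Clinic E/first (23): +50 → 55 left.
Clinic L first at 21: fill all 10 → 45 left.
Clinic M/first (20): +15 → 30 left.
Fill Clinic E second block (10 at 19) → 20 left.
Clinic L/second (14): +20 → 0 left.
Total = 31×30 + 28×10 + 23×50 + 21×10 + 20×15 + 19×10 + 14×20 = 3340.

3340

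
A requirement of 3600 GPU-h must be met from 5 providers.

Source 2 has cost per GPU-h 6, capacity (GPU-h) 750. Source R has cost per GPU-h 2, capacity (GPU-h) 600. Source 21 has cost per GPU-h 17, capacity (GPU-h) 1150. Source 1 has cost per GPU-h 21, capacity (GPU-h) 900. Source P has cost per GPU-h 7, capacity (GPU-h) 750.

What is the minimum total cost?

37850

Cheapest first:
Take 600 from Source R at 2 → need 3000 more.
Source 2 (6): use full 750 → 2250 GPU-h to go.
Take 750 from Source P at 7 → need 1500 more.
Source 21 (17): use full 1150 → 350 GPU-h to go.
Take 350 from Source 1 at 21 to finish.
Cost = 600×2 + 750×6 + 750×7 + 1150×17 + 350×21 = 37850.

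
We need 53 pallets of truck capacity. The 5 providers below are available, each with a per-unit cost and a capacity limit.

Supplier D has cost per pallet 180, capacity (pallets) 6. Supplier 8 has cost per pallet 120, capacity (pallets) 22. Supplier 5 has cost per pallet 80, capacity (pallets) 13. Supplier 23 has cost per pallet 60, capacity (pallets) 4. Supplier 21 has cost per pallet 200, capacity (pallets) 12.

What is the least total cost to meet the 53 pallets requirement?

6600

Use providers in increasing cost order.
Take 4 from Supplier 23 at 60 → need 49 more.
Supplier 5 at 80: take all 13 pallets → 36 still needed.
Take 22 from Supplier 8 at 120 → need 14 more.
Supplier D (180): use full 6 → 8 pallets to go.
Supplier 21 (200): take the remaining 8 → done.
Cost = 4×60 + 13×80 + 22×120 + 6×180 + 8×200 = 6600.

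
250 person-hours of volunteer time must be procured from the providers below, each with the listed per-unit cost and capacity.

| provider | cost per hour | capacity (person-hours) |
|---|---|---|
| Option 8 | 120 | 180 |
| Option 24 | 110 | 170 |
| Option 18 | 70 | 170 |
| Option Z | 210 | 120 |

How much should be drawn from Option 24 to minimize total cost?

Cheapest first:
Option 18 (70): use full 170 ; 80 person-hours to go.
Option 24 at 110: take 80 of its 170 ; requirement met.
Option 8, Option Z: unused.

80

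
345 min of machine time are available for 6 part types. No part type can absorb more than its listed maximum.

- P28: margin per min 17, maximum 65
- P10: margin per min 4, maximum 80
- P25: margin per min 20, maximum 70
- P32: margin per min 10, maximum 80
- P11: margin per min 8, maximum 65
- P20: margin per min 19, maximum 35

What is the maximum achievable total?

Order the part types by margin per min: P25 20 > P20 19 > P28 17 > P32 10 > P11 8 > P10 4.
P25 takes 70 to reach its cap of 70 — 275 left.
P20 takes 35 to reach its cap of 35 — 240 left.
Give P28 65 to hit its cap of 65 — 175 left.
Give P32 80 to hit its cap of 80 — 95 left.
Give P11 65 to hit its cap of 65 — 30 left.
Only 30 left; P10 takes them to reach 30.
Total = 17×65 + 4×30 + 20×70 + 10×80 + 8×65 + 19×35 = 4610.

4610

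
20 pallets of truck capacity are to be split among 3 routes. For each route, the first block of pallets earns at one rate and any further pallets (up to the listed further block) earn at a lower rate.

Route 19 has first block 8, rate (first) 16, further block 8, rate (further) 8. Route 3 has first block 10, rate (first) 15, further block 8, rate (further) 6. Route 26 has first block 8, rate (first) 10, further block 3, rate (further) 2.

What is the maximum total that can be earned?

298

Rank every tier by rate: Route 19/tier1 16 > Route 3/tier1 15 > Route 26/tier1 10 > Route 19/tier2 8 > Route 3/tier2 6 > Route 26/tier2 2.
Route 19 tier1 at 16: fill all 8 — 12 left.
Fill Route 3 tier1 block (10 at 15) — 2 left.
2 remain; put them into Route 26 tier1 at 10.
Total = 16×8 + 15×10 + 10×2 = 298.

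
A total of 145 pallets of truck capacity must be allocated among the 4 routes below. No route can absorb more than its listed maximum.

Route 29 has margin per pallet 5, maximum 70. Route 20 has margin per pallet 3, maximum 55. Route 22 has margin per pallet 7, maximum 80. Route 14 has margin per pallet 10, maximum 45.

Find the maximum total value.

1110

Highest margin per pallet first: Route 14 10 > Route 22 7 > Route 29 5 > Route 20 3.
Route 14 takes 45 to reach its cap of 45 → 100 left.
Route 22: +80 to 80 (cap) → 20 left.
Route 29: +20 (room for 70) → 20. Pool exhausted.
Total = 5×20 + 7×80 + 10×45 = 1110.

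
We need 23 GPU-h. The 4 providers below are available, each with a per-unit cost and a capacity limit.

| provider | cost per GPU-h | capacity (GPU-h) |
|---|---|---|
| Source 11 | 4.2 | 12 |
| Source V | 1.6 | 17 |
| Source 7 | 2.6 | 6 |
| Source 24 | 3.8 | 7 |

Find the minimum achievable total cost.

42.8

Cheapest first:
Source V (1.6): use full 17 → 6 GPU-h to go.
Take 6 from Source 7 at 2.6 → need 0 more.
Source 24, Source 11: unused.
Cost = 17×1.6 + 6×2.6 = 42.8.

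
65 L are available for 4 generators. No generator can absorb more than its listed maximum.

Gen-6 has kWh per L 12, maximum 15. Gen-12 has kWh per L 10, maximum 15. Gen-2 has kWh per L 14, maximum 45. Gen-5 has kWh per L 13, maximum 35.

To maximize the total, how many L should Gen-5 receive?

20

Rank by kWh per L: Gen-2 14 > Gen-5 13 > Gen-6 12 > Gen-12 10.
Gen-2: +45 to 45 (cap) → 20 left.
Only 20 left; Gen-5 takes them to reach 20.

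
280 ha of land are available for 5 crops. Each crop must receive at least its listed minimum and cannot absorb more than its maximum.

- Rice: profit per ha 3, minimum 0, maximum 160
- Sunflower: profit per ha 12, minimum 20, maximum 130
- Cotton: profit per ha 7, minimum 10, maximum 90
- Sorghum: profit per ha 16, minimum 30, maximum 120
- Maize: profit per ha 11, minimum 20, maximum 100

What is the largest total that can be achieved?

Meeting every minimum uses 0+20+10+30+20 = 80 ha, leaving 200.
Highest profit per ha first: Sorghum 16 > Sunflower 12 > Maize 11 > Cotton 7 > Rice 3.
Give Sorghum 90 more to hit its cap of 120 → 110 left.
Sunflower: +110 to 130 (cap) → 0 left.
Total = 12×130 + 7×10 + 16×120 + 11×20 = 3770.

3770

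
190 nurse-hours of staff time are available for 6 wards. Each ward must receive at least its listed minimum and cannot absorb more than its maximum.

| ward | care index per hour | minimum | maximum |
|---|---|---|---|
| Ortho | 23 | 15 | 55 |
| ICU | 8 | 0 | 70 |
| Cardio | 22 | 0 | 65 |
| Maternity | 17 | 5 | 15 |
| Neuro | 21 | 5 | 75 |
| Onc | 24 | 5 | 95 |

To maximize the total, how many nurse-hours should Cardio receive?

Meeting every minimum uses 15+0+0+5+5+5 = 30 nurse-hours, leaving 160.
Rank by care index per hour: Onc 24 > Ortho 23 > Cardio 22 > Neuro 21 > Maternity 17 > ICU 8.
Onc takes 90 more to reach its cap of 95 ; 70 left.
Ortho takes 40 more to reach its cap of 55 ; 30 left.
Only 30 left; Cardio takes them to reach 30.

30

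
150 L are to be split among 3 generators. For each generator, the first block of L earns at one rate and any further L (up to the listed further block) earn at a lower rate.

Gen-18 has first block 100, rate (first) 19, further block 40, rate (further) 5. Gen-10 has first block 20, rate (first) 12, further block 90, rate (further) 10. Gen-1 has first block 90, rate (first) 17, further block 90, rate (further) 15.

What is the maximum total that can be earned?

2750

Rank every tier by rate: Gen-18/tier1 19 > Gen-1/tier1 17 > Gen-1/tier2 15 > Gen-10/tier1 12 > Gen-10/tier2 10 > Gen-18/tier2 5.
Gen-18/tier1 (19): +100 — 50 left.
Gen-1/tier1: +50 of 90 at 17; pool empty.
Total = 19×100 + 17×50 = 2750.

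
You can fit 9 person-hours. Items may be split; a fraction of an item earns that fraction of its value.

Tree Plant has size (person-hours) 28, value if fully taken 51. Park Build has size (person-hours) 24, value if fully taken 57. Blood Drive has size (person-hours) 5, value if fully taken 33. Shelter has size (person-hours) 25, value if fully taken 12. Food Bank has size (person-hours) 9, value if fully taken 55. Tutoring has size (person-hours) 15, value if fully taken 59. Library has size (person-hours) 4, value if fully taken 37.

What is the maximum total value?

Rank by value-to-size ratio: Library 37/4≈9.25, Blood Drive 33/5≈6.6, Food Bank 55/9≈6.11, Tutoring 59/15≈3.93, Park Build 57/24≈2.38, Tree Plant 51/28≈1.82, Shelter 12/25≈0.48.
Take all of Library (4 person-hours, value 37) ; 5 person-hours left.
Blood Drive: take in full, 5 person-hours for value 33 ; 0 left.
Total value = 70.

70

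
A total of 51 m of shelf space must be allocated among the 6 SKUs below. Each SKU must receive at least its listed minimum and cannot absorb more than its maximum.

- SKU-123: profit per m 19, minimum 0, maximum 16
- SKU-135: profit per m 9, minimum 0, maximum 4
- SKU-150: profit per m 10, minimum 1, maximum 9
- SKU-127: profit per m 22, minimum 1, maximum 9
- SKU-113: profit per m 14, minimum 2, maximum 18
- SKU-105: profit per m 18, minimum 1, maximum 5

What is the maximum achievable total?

Meeting every minimum uses 0+0+1+1+2+1 = 5 m, leaving 46.
Highest profit per m first: SKU-127 22 > SKU-123 19 > SKU-105 18 > SKU-113 14 > SKU-150 10 > SKU-135 9.
SKU-127 takes 8 more to reach its cap of 9 ; 38 left.
SKU-123 takes 16 more to reach its cap of 16 ; 22 left.
SKU-105 takes 4 more to reach its cap of 5 ; 18 left.
Give SKU-113 16 more to hit its cap of 18 ; 2 left.
Only 2 left; SKU-150 takes them to reach 3.
Total = 19×16 + 10×3 + 22×9 + 14×18 + 18×5 = 874.

874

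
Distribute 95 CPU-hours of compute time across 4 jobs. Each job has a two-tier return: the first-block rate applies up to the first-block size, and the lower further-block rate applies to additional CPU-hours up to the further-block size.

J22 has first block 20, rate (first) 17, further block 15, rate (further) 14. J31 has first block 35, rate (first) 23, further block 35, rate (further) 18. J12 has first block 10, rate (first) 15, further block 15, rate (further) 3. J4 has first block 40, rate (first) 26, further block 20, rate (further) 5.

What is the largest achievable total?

2205

Treat each block as its own option and order by rate: J4/tier1 26 > J31/tier1 23 > J31/tier2 18 > J22/tier1 17 > J12/tier1 15 > J22/tier2 14 > J4/tier2 5 > J12/tier2 3.
Fill J4 tier1 block (40 at 26) → 55 left.
Fill J31 tier1 block (35 at 23) → 20 left.
J31/tier2: +20 of 35 at 18; pool empty.
Total = 26×40 + 23×35 + 18×20 = 2205.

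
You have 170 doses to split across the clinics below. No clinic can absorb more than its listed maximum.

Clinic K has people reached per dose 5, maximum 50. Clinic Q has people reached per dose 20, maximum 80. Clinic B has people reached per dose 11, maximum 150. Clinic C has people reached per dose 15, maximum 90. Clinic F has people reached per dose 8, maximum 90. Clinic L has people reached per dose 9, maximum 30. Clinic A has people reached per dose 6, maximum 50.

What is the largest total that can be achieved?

Order the clinics by people reached per dose: Clinic Q 20 > Clinic C 15 > Clinic B 11 > Clinic L 9 > Clinic F 8 > Clinic A 6 > Clinic K 5.
Clinic Q takes 80 to reach its cap of 80 → 90 left.
Clinic C takes 90 to reach its cap of 90 → 0 left.
Total = 20×80 + 15×90 = 2950.

2950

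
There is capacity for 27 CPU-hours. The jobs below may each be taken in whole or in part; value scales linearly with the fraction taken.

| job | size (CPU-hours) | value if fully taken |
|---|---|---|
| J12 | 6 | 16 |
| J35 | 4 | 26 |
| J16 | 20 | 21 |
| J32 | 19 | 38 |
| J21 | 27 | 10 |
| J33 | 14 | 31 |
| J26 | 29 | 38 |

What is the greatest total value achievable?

79

Rank by value-to-size ratio: J35 26/4≈6.5, J12 16/6≈2.67, J33 31/14≈2.21, J32 38/19≈2, J26 38/29≈1.31, J16 21/20≈1.05, J21 10/27≈0.37.
Take all of J35 (4 CPU-hours, value 26) ; 23 CPU-hours left.
Take all of J12 (6 CPU-hours, value 16) ; 17 CPU-hours left.
J33: take in full, 14 CPU-hours for value 31 ; 3 left.
Fill the last 3 CPU-hours with part of J32: 3/19 of it earns 6.
Total value = 79.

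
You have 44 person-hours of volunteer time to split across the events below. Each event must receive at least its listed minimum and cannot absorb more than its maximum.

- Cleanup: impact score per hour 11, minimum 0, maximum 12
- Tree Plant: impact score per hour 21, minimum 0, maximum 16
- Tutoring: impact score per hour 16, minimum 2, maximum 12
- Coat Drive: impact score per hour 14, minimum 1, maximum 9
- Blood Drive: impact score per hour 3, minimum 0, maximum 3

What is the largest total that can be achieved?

731

Meeting every minimum uses 0+0+2+1+0 = 3 person-hours, leaving 41.
Rank by impact score per hour: Tree Plant 21 > Tutoring 16 > Coat Drive 14 > Cleanup 11 > Blood Drive 3.
Tree Plant takes 16 more to reach its cap of 16 ; 25 left.
Tutoring takes 10 more to reach its cap of 12 ; 15 left.
Give Coat Drive 8 more to hit its cap of 9 ; 7 left.
Only 7 left; Cleanup takes them to reach 7.
Total = 11×7 + 21×16 + 16×12 + 14×9 = 731.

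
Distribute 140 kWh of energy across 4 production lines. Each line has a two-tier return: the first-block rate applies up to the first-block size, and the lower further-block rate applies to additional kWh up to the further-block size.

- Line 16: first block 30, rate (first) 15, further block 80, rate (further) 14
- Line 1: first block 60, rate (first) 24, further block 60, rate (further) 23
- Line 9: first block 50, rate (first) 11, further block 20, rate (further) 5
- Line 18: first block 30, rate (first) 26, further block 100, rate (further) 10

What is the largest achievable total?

Treat each block as its own option and order by rate: Line 18/first 26 > Line 1/first 24 > Line 1/second 23 > Line 16/first 15 > Line 16/second 14 > Line 9/first 11 > Line 18/second 10 > Line 9/second 5.
Line 18 first at 26: fill all 30 → 110 left.
Fill Line 1 first block (60 at 24) → 50 left.
Line 1 second at 23: only 50 left, fill 50.
Total = 26×30 + 24×60 + 23×50 = 3370.

3370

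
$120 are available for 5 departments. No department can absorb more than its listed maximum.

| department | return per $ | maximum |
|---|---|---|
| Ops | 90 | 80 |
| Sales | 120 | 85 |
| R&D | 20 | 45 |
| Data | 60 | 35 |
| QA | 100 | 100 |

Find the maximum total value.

13700

Rank by return per $: Sales 120 > QA 100 > Ops 90 > Data 60 > R&D 20.
Sales: +85 to 85 (cap) — 35 left.
Only 35 left; QA takes them to reach 35.
Total = 120×85 + 100×35 = 13700.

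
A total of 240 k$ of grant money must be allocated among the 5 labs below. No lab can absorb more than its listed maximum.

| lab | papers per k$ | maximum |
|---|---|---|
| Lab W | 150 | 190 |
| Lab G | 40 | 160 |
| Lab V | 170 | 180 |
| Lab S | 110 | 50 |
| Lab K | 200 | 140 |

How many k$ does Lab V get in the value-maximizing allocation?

100

Rank by papers per k$: Lab K 200 > Lab V 170 > Lab W 150 > Lab S 110 > Lab G 40.
Lab K: +140 to 140 (cap) → 100 left.
Lab V has room for 180 but only 100 remain, so it gets 100.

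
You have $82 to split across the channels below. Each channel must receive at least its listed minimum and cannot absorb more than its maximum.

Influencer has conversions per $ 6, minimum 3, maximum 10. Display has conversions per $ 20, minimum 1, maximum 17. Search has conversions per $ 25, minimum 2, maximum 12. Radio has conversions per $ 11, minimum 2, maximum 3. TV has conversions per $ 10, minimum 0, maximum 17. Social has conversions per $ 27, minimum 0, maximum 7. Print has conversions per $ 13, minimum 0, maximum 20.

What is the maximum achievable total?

1328

Meeting every minimum uses 3+1+2+2+0+0+0 = 8 $, leaving 74.
Rank by conversions per $: Social 27 > Search 25 > Display 20 > Print 13 > Radio 11 > TV 10 > Influencer 6.
Social takes 7 more to reach its cap of 7 ; 67 left.
Search takes 10 more to reach its cap of 12 ; 57 left.
Display takes 16 more to reach its cap of 17 ; 41 left.
Give Print 20 more to hit its cap of 20 ; 21 left.
Radio: +1 to 3 (cap) ; 20 left.
Give TV 17 more to hit its cap of 17 ; 3 left.
Influencer has room for 7 more but only 3 remain, so it gets 6.
Total = 6×6 + 20×17 + 25×12 + 11×3 + 10×17 + 27×7 + 13×20 = 1328.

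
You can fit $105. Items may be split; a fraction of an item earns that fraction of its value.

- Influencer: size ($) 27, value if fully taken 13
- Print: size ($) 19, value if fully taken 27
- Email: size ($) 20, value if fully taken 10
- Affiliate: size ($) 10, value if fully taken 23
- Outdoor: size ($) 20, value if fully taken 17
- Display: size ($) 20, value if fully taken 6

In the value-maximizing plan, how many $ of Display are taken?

Sort by value density: Affiliate 23/10≈2.3, Print 27/19≈1.42, Outdoor 17/20≈0.85, Email 10/20≈0.5, Influencer 13/27≈0.481, Display 6/20≈0.3.
Affiliate: take in full, 10 $ for value 23 → 95 left.
Print: take in full, 19 $ for value 27 → 76 left.
All 20 $ of Outdoor fit (value 17) → 56 remain.
All 20 $ of Email fit (value 10) → 36 remain.
All 27 $ of Influencer fit (value 13) → 9 remain.
Fill the last 9 $ with part of Display: 9/20 of it earns 2.7.

9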